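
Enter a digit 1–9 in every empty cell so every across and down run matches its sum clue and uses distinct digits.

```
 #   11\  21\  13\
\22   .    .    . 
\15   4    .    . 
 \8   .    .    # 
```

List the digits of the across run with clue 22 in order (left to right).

Nothing is forced directly, so branch on R1C1, whose candidates are 5 or 6. If R1C1 = 5: that forces R3C1 = 2, R3C2 = 6, R1C2 = 8, R1C3 = 9, after which R2C2 would have to be in {2,3,5,6,8,9} for the 15 across but in {7} for the 21 down — contradiction. So R1C1 = 6.
R3C1 = 11 − 10 = 1 completes the 11 down.
R3C2 = 8 − 1 = 7 completes the 8 across.
Given what's placed, R1C2 must be 9 to fit the 22 across and 21 down.
R1C3 = 22 − 15 = 7 completes the 22 across.
R2C2 = 21 − 16 = 5 completes the 21 down.
R2C3 = 15 − 9 = 6 completes the 15 across.

6 9 7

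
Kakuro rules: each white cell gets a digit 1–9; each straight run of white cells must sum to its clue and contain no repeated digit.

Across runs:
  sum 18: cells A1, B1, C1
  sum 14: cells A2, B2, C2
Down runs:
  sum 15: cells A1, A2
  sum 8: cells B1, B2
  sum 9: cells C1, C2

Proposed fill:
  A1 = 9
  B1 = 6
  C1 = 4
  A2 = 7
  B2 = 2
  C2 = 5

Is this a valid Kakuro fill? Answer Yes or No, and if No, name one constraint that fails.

No — the across run A1–C1 sums to 19, not 18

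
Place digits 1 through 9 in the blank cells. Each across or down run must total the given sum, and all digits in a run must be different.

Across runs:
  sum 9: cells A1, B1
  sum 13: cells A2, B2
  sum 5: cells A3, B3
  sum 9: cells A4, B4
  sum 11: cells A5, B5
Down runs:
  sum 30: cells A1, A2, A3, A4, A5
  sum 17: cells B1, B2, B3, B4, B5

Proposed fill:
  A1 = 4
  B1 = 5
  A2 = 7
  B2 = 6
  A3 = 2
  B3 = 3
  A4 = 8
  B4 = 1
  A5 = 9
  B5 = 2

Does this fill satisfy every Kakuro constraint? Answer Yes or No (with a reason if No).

Yes

Across: 4+5=9; 7+6=13; 2+3=5; 8+1=9; 9+2=11. Down: 4+7+2+8+9=30; 5+6+3+1+2=17. No digit repeats within any run.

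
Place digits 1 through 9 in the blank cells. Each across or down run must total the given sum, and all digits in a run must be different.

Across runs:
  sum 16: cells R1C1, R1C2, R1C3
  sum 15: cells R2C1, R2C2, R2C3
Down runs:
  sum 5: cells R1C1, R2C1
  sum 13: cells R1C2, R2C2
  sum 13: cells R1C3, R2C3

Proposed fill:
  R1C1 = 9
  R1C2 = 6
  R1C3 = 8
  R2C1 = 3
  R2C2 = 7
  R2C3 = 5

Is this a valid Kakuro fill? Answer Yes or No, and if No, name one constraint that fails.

No — the across run R1C1–R1C3 sums to 23, not 16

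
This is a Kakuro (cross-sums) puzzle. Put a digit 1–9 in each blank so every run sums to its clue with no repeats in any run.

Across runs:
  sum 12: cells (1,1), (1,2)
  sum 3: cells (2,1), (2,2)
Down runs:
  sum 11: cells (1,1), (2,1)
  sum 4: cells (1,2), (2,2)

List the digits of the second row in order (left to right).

3 in 2 cells must be {1,2}; 4 in 2 cells must be {1,3}.
The 12 across and the 4 down share only 3, so (1,2) = 3.
The 3 across and the 11 down share only 2, so (2,1) = 2.
(2,2) = 3 − 2 = 1 completes the 3 across.
(1,1) = 12 − 3 = 9 completes the 12 across.

2 1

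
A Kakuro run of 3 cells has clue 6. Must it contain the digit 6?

The only way to make 6 from 3 distinct digits is {1,2,3}, which does not contain 6.

No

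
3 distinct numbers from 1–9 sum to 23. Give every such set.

3 distinct digits from 1–9 sum between 6 and 24.
Only one set works: {6,8,9}.

{6,8,9}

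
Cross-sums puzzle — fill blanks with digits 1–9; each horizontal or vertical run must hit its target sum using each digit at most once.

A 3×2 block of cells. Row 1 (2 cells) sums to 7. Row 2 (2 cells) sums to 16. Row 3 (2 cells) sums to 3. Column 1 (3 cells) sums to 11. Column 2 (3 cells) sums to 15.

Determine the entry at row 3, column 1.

16 in 2 cells must be {7,9}; 3 in 2 cells must be {1,2}.
The 16 across and the 11 down share only 7, so (2,1) = 7.
(2,2) = 16 − 7 = 9 completes the 16 across.
Given what's placed, (3,1) must be 1 to fit the 3 across and 11 down.
(3,2) = 3 − 1 = 2 completes the 3 across.
(1,1) = 11 − 8 = 3 completes the 11 down.
(1,2) = 7 − 3 = 4 completes the 7 across.

1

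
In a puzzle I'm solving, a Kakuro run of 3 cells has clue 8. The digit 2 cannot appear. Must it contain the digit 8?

The only way to make 8 from 3 distinct digits under that restriction is {1,3,4}, which does not contain 8.

No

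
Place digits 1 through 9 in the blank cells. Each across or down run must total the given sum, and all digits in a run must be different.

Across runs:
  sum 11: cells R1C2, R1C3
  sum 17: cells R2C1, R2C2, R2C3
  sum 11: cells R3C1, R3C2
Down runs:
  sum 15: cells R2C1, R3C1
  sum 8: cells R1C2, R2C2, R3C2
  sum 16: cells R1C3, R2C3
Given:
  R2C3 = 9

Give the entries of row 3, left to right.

8 3

16 in 2 cells must be {7,9}.
R1C3 = 16 − 9 = 7 completes the 16 down.
R1C2 = 11 − 7 = 4 completes the 11 across.
Given what's placed, R3C2 must be 3 to fit the 11 across and 8 down.
R2C2 = 8 − 7 = 1 completes the 8 down.
R3C1 = 11 − 3 = 8 completes the 11 across.
R2C1 = 17 − 10 = 7 completes the 17 across.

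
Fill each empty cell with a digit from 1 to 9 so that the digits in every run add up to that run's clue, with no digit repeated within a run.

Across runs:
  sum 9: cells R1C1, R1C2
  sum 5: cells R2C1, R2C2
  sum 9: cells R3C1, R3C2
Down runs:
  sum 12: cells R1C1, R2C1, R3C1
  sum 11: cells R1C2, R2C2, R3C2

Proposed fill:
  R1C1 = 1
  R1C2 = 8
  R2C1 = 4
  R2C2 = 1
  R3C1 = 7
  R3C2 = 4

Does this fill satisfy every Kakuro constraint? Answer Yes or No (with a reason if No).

No — the down run R1C2–R3C2 sums to 13, not 11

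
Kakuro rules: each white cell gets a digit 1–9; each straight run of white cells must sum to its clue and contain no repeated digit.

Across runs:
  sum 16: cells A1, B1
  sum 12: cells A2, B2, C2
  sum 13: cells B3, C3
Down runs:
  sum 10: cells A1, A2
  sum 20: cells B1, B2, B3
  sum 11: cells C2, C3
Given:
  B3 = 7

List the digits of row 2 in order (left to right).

3 4 5

16 in 2 cells must be {7,9}.
Given what's placed, B1 must be 9 to fit the 16 across and 20 down.
B2 = 20 − 16 = 4 completes the 20 down.
C3 = 13 − 7 = 6 completes the 13 across.
A1 = 16 − 9 = 7 completes the 16 across.
A2 = 10 − 7 = 3 completes the 10 down.
C2 = 12 − 7 = 5 completes the 12 across.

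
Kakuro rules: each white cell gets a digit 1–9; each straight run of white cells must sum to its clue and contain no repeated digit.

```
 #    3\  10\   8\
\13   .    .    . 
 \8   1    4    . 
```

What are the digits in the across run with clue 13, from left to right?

3 in 2 cells must be {1,2}.
R1C1 = 3 − 1 = 2 completes the 3 down.
R1C2 = 10 − 4 = 6 completes the 10 down.
R1C3 = 13 − 8 = 5 completes the 13 across.
R2C3 = 8 − 5 = 3 completes the 8 across.

2 6 5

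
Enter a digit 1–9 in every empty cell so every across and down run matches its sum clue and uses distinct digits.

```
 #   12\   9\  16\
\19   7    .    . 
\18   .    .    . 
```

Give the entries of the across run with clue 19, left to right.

7, 3, 9

16 in 2 cells must be {7,9}.
Given what's placed, R1C3 must be 9 to fit the 19 across and 16 down.
R2C1 = 12 − 7 = 5 completes the 12 down.
R2C3 = 16 − 9 = 7 completes the 16 down.
R1C2 = 19 − 16 = 3 completes the 19 across.
R2C2 = 18 − 12 = 6 completes the 18 across.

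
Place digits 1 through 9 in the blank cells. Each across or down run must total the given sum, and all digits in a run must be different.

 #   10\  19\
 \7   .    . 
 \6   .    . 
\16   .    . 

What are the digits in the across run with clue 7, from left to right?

1 6

16 in 2 cells must be {7,9}.
The 16 across and the 10 down share only 7, so R3C1 = 7.
R3C2 = 16 − 7 = 9 completes the 16 across.
Nothing is forced directly, so branch on R1C1, whose candidates are 1 or 2. If R1C1 = 2: then R1C2 would have to be in {5} for the 7 across but in {2,3,4,6,7,8} for the 19 down — contradiction. So R1C1 = 1.
R1C2 = 7 − 1 = 6 completes the 7 across.
R2C1 = 10 − 8 = 2 completes the 10 down.
R2C2 = 6 − 2 = 4 completes the 6 across.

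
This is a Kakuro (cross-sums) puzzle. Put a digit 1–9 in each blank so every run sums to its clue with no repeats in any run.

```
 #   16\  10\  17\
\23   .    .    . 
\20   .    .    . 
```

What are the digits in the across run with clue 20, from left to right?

7 4 9

23 in 3 cells must be {6,8,9}; 16 in 2 cells must be {7,9}; 17 in 2 cells must be {8,9}.
The 23 across and the 16 down share only 9, so R1C1 = 9.
Given what's placed, R1C3 must be 8 to fit the 23 across and 17 down.
R2C1 = 16 − 9 = 7 completes the 16 down.
R2C3 = 17 − 8 = 9 completes the 17 down.
R1C2 = 23 − 17 = 6 completes the 23 across.
R2C2 = 20 − 16 = 4 completes the 20 across.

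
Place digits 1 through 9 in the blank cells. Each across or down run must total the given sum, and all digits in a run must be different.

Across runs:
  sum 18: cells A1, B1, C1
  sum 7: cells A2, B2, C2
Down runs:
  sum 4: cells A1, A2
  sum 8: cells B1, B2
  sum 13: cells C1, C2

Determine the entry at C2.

4

7 in 3 cells must be {1,2,4}; 4 in 2 cells must be {1,3}.
The 7 across and the 4 down share only 1, so A2 = 1.
Given what's placed, B2 must be 2 to fit the 7 across and 8 down.
C2 = 7 − 3 = 4 completes the 7 across.
A1 = 4 − 1 = 3 completes the 4 down.
B1 = 8 − 2 = 6 completes the 8 down.
C1 = 18 − 9 = 9 completes the 18 across.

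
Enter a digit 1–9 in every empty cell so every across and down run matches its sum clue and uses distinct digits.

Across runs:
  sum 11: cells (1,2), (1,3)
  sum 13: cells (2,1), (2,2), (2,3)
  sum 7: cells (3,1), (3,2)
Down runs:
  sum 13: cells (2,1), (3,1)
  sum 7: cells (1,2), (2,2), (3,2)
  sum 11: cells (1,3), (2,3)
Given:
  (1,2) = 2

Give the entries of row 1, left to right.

7 in 3 cells must be {1,2,4}.
(1,3) = 11 − 2 = 9 completes the 11 across.
(2,3) = 11 − 9 = 2 completes the 11 down.
(2,2) = 4: the only remaining digit allowed by both the 13 across and the 7 down.
(3,2) = 7 − 6 = 1 completes the 7 down.
(2,1) = 13 − 6 = 7 completes the 13 across.
(3,1) = 7 − 1 = 6 completes the 7 across.

2 9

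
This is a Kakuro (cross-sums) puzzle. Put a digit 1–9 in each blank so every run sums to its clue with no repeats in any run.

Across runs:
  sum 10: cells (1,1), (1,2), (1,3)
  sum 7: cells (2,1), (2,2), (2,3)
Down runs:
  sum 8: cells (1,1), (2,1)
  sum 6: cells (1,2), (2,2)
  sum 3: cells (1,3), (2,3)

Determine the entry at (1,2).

7 in 3 cells must be {1,2,4}; 3 in 2 cells must be {1,2}.
Nothing is forced directly, so branch on (2,1), whose candidates are 1 or 2. If (2,1) = 2: that forces (1,1) = 6, (1,2) = 1, after which (1,3) would have to be in {3} for the 10 across but in {1,2} for the 3 down — contradiction. So (2,1) = 1.
(1,1) = 8 − 1 = 7 completes the 8 down.
Given what's placed, (2,3) must be 2 to fit the 7 across and 3 down.
(1,3) = 3 − 2 = 1 completes the 3 down.
(2,2) = 7 − 3 = 4 completes the 7 across.
(1,2) = 10 − 8 = 2 completes the 10 across.

2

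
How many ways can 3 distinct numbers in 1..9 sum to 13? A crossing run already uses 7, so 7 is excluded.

3 distinct digits from 1–9 sum between 6 and 24.
Dropping sets that contain 7.
Enumerating: {1,3,9}, {1,4,8}, {2,3,8}, {2,5,6}, {3,4,6}.

5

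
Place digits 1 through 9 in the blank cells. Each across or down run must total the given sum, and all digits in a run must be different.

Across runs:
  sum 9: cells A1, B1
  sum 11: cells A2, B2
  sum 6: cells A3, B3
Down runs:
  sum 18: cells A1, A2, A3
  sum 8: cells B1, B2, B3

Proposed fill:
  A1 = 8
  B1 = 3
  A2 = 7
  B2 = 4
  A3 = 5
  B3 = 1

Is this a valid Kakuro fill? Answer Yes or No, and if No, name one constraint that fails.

No — the across run A1–B1 sums to 11, not 9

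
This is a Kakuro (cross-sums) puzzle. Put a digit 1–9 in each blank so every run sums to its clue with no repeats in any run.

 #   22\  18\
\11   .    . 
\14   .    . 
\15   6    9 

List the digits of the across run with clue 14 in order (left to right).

9 5

Given what's placed, R2C1 must be 9 to fit the 14 across and 22 down.
R2C2 = 14 − 9 = 5 completes the 14 across.
R1C1 = 22 − 15 = 7 completes the 22 down.
R1C2 = 11 − 7 = 4 completes the 11 across.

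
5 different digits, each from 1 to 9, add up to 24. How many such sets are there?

11

5 distinct digits from 1–9 sum between 15 and 35.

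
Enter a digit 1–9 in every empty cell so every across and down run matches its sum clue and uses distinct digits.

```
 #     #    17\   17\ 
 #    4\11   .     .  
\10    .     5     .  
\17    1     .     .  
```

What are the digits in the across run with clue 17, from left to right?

4 in 2 cells must be {1,3}.
R2C1 = 4 − 1 = 3 completes the 4 down.
R2C3 = 10 − 8 = 2 completes the 10 across.
R3C2 = 9: the only remaining digit allowed by both the 17 across and the 17 down.
R3C3 = 17 − 10 = 7 completes the 17 across.
R1C2 = 17 − 14 = 3 completes the 17 down.
R1C3 = 11 − 3 = 8 completes the 11 across.

1 9 7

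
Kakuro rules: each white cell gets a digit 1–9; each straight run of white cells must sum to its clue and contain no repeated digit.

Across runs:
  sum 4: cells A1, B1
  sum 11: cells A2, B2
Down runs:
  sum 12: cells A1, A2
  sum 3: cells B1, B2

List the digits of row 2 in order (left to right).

9, 2

4 in 2 cells must be {1,3}; 3 in 2 cells must be {1,2}.
The 4 across and the 12 down share only 3, so A1 = 3.
B1 = 4 − 3 = 1 completes the 4 across.
A2 = 12 − 3 = 9 completes the 12 down.
B2 = 11 − 9 = 2 completes the 11 across.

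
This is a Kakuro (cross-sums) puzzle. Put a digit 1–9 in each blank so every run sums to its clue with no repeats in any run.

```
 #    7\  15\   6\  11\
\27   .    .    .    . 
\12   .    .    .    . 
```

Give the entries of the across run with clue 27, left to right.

Only 6 fits R2C2 under both its across sum 12 and down sum 15.
R1C2 = 15 − 6 = 9 completes the 15 down.
Nothing is forced directly, so branch on R2C4, whose candidates are 2 or 3. If R2C4 = 2: then R1C4 would have to be in {3,4,5,6,7,8} for the 27 across but in {9} for the 11 down — contradiction. So R2C4 = 3.
R1C4 = 11 − 3 = 8 completes the 11 down.
R1C3 = 4: the only remaining digit allowed by both the 27 across and the 6 down.
R2C3 = 6 − 4 = 2 completes the 6 down.
R1C1 = 27 − 21 = 6 completes the 27 across.
R2C1 = 12 − 11 = 1 completes the 12 across.

6 9 4 8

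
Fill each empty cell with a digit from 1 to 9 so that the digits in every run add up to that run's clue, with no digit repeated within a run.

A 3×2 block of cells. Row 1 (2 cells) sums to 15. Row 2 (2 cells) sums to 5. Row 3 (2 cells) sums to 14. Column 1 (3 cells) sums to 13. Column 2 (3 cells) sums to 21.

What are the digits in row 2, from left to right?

1 4

The 5 across and the 21 down share only 4, so (2,2) = 4.
(2,1) = 5 − 4 = 1 completes the 5 across.
Nothing is forced directly, so branch on (1,2), whose candidates are 8 or 9. If (1,2) = 9: then (1,1) would have to be in {6} for the 15 across but in {3,4,5,7,8,9} for the 13 down — contradiction. So (1,2) = 8.
(1,1) = 15 − 8 = 7 completes the 15 across.
(3,1) = 13 − 8 = 5 completes the 13 down.
(3,2) = 14 − 5 = 9 completes the 14 across.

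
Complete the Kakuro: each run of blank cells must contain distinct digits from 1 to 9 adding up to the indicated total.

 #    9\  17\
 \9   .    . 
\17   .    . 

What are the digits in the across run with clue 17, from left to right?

8, 9

17 in 2 cells must be {8,9}.
The 9 across and the 17 down share only 8, so R1C2 = 8.
The 17 across and the 9 down share only 8, so R2C1 = 8.
R2C2 = 17 − 8 = 9 completes the 17 across.
R1C1 = 9 − 8 = 1 completes the 9 across.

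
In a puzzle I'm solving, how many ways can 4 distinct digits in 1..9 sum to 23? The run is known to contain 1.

2

4 distinct digits from 1–9 sum between 10 and 30.
Keeping only sets containing 1.
Enumerating: {1,5,8,9}, {1,6,7,9}.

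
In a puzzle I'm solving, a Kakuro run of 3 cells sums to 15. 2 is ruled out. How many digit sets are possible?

3 distinct digits from 1–9 sum between 6 and 24.
Dropping sets that contain 2.
Enumerating: {1,5,9}, {1,6,8}, {3,4,8}, {3,5,7}, {4,5,6}.

5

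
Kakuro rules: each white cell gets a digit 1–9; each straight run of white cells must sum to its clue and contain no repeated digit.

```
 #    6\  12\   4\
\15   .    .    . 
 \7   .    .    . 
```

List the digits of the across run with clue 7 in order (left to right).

2 4 1

7 in 3 cells must be {1,2,4}; 4 in 2 cells must be {1,3}.
The 7 across and the 12 down share only 4, so R2C2 = 4.
Given what's placed, R2C3 must be 1 to fit the 7 across and 4 down.
R1C2 = 12 − 4 = 8 completes the 12 down.
R1C3 = 4 − 1 = 3 completes the 4 down.
R2C1 = 7 − 5 = 2 completes the 7 across.
R1C1 = 15 − 11 = 4 completes the 15 across.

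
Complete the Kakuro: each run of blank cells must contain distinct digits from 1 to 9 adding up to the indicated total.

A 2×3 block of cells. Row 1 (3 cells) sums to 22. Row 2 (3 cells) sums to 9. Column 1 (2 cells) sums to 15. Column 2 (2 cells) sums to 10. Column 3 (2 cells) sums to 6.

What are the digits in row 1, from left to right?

The 22 across and the 6 down share only 5, so (1,3) = 5.
The 9 across and the 15 down share only 6, so (2,1) = 6.
(2,3) = 6 − 5 = 1 completes the 6 down.
(1,1) = 15 − 6 = 9 completes the 15 down.
(1,2) = 22 − 14 = 8 completes the 22 across.
(2,2) = 9 − 7 = 2 completes the 9 across.

9, 8, 5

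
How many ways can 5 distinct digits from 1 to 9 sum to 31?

5

5 distinct digits from 1–9 sum between 15 and 35.
Enumerating: {1,6,7,8,9}, {2,5,7,8,9}, {3,4,7,8,9}, {3,5,6,8,9}, {4,5,6,7,9}.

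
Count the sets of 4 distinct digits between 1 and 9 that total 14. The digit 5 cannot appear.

3

4 distinct digits from 1–9 sum between 10 and 30.
Dropping sets that contain 5.
Enumerating: {1,2,3,8}, {1,2,4,7}, {1,3,4,6}.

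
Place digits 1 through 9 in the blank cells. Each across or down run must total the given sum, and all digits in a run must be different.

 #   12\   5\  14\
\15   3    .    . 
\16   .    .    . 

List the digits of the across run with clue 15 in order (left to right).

3 4 8

R1C2 = 4: the only remaining digit allowed by both the 15 across and the 5 down.
R1C3 = 15 − 7 = 8 completes the 15 across.
R2C1 = 12 − 3 = 9 completes the 12 down.
R2C2 = 5 − 4 = 1 completes the 5 down.
R2C3 = 16 − 10 = 6 completes the 16 across.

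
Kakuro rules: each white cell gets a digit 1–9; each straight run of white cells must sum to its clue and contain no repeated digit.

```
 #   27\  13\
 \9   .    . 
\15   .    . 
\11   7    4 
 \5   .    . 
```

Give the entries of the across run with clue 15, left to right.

9 6

R2C2 = 6: the only remaining digit allowed by both the 15 across and the 13 down.
Given what's placed, R4C1 must be 3 to fit the 5 across and 27 down.
R4C2 = 5 − 3 = 2 completes the 5 across.
Given what's placed, R1C1 must be 8 to fit the 9 across and 27 down.
R1C2 = 9 − 8 = 1 completes the 9 across.
R2C1 = 15 − 6 = 9 completes the 15 across.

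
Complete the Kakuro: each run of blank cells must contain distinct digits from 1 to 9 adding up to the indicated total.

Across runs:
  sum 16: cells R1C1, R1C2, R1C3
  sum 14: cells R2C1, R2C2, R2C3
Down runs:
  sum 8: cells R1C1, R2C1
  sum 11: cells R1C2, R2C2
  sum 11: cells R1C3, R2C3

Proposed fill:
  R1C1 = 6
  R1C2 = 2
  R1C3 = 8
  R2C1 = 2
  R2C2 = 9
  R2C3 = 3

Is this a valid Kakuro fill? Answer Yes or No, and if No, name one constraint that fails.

Yes

Across: 6+2+8=16; 2+9+3=14. Down: 6+2=8; 2+9=11; 8+3=11. No digit repeats within any run.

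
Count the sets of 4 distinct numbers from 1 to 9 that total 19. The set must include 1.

6

4 distinct digits from 1–9 sum between 10 and 30.
Keeping only sets containing 1.
Enumerating: {1,2,7,9}, {1,3,6,9}, {1,3,7,8}, {1,4,5,9}, {1,4,6,8}, {1,5,6,7}.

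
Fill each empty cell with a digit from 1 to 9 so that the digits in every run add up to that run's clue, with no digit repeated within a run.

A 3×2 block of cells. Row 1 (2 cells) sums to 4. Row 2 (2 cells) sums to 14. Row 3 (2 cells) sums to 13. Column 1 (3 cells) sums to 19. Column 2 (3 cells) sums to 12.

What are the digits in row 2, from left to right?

9 5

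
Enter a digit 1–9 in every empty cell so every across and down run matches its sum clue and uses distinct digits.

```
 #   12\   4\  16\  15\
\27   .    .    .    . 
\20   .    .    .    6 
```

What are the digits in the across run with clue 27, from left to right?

8 3 7 9

4 in 2 cells must be {1,3}; 16 in 2 cells must be {7,9}.
The 27 across and the 4 down share only 3, so R1C2 = 3.
R1C4 = 15 − 6 = 9 completes the 15 down.
R2C2 = 4 − 3 = 1 completes the 4 down.
Given what's placed, R2C3 must be 9 to fit the 20 across and 16 down.
R1C3 = 16 − 9 = 7 completes the 16 down.
R2C1 = 20 − 16 = 4 completes the 20 across.
R1C1 = 27 − 19 = 8 completes the 27 across.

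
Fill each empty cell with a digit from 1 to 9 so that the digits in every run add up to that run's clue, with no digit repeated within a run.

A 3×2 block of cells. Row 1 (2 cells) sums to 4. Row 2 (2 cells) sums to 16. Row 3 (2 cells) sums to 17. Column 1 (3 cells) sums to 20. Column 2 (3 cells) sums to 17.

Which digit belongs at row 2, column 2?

7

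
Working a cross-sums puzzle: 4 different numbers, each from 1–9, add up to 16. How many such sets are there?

8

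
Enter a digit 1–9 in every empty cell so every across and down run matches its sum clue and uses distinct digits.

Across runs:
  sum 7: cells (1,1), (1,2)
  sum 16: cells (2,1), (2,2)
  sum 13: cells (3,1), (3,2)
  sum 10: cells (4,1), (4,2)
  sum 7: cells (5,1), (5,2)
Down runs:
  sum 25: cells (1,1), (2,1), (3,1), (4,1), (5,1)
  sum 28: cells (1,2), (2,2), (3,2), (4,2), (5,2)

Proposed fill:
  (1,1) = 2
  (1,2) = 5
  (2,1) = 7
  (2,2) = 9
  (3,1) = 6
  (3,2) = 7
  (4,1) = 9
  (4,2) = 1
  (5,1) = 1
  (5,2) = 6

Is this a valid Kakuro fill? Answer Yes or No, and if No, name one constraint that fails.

Across: 2+5=7; 7+9=16; 6+7=13; 9+1=10; 1+6=7. Down: 2+7+6+9+1=25; 5+9+7+1+6=28. No digit repeats within any run.

Yes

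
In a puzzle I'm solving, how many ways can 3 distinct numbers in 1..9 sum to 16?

8

3 distinct digits from 1–9 sum between 6 and 24.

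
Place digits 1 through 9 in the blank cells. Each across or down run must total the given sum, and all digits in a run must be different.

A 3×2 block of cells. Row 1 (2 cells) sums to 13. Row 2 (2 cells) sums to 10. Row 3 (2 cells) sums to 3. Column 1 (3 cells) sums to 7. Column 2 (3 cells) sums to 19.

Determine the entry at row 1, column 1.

4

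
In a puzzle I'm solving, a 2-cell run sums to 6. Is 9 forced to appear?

No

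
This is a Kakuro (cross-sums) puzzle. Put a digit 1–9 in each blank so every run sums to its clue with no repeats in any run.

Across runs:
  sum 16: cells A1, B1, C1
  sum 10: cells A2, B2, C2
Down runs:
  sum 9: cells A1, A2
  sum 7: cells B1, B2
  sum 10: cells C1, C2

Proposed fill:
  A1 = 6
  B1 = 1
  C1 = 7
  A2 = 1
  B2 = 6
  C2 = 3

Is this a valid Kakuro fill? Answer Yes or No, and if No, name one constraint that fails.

No — the down run A1–A2 sums to 7, not 9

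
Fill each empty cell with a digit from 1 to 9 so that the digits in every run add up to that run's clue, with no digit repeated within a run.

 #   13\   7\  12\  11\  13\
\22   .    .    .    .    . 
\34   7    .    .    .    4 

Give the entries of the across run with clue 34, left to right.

7 6 8 9 4

34 in 5 cells must be {4,6,7,8,9}.
R1C1 = 13 − 7 = 6 completes the 13 down.
R1C5 = 13 − 4 = 9 completes the 13 down.
R2C2 = 6: the only remaining digit allowed by both the 34 across and the 7 down.
R1C2 = 7 − 6 = 1 completes the 7 down.
Given what's placed, R1C3 must be 4 to fit the 22 across and 12 down.
R1C4 = 22 − 20 = 2 completes the 22 across.
R2C3 = 12 − 4 = 8 completes the 12 down.
R2C4 = 34 − 25 = 9 completes the 34 across.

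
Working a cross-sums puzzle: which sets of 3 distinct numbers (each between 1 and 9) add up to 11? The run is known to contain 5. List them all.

{2,4,5}

3 distinct digits from 1–9 sum between 6 and 24.
Keeping only sets containing 5.
Only one set works: {2,4,5}.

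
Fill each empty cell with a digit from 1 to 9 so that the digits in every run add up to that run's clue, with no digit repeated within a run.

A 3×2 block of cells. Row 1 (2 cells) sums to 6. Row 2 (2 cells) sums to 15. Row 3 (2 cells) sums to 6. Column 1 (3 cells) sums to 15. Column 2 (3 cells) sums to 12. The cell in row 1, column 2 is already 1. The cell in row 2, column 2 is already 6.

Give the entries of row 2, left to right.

9, 6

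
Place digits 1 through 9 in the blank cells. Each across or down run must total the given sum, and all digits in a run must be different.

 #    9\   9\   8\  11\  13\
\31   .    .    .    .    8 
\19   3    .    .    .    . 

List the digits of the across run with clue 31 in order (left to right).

6, 1, 7, 9, 8

R1C1 = 9 − 3 = 6 completes the 9 down.
R2C5 = 13 − 8 = 5 completes the 13 down.
No cell is forced outright now. R2C3 can only be 1 or 2 or 6 (the digits allowed by both its 19 across and its 8 down). If R2C3 = 2: then R1C3 would have to be in {1,3,5,7,9} for the 31 across but in {6} for the 8 down — contradiction. If R2C3 = 6: then R1C3 would have to be in {1,3,5,7,9} for the 31 across but in {2} for the 8 down — contradiction. So R2C3 = 1.
R1C3 = 8 − 1 = 7 completes the 8 down.
R1C4 = 9: the only remaining digit allowed by both the 31 across and the 11 down.
R2C4 = 11 − 9 = 2 completes the 11 down.
R1C2 = 31 − 30 = 1 completes the 31 across.
R2C2 = 19 − 11 = 8 completes the 19 across.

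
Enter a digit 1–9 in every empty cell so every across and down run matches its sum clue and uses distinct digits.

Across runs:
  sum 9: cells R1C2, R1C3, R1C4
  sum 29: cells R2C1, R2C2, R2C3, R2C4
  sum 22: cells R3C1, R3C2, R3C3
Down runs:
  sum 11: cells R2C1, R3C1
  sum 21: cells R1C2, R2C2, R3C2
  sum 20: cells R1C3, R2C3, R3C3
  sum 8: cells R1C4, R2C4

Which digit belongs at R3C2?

29 in 4 cells must be {5,7,8,9}.
Nothing is forced directly, so branch on R1C2, whose candidates are 4 or 5 or 6. If R1C2 = 4: that forces R1C3 = 3, R1C4 = 2, after which R2C4 would have to be in {5,7,8,9} for the 29 across but in {6} for the 8 down — contradiction. If R1C2 = 6: then R1C3 would have to be in {1,2} for the 9 across but in {3,4,5,6,7,8,9} for the 20 down — contradiction. So R1C2 = 5.
Given what's placed, R1C3 must be 3 to fit the 9 across and 20 down.
R1C4 = 9 − 8 = 1 completes the 9 across.
R2C4 = 8 − 1 = 7 completes the 8 down.
R2C2 = 9: the only remaining digit allowed by both the 29 across and the 21 down.
Given what's placed, R2C3 must be 8 to fit the 29 across and 20 down.
R3C2 = 21 − 14 = 7 completes the 21 down.

7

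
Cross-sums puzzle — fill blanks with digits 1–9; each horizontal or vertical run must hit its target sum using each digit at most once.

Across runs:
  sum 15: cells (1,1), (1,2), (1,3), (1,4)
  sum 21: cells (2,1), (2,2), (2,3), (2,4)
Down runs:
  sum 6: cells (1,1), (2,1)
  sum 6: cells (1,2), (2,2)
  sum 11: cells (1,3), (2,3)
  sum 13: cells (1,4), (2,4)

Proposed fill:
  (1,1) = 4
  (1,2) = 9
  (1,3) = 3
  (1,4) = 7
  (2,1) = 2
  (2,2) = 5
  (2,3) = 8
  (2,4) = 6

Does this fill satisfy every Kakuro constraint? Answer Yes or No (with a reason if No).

No — the across run (1,1)–(1,4) sums to 23, not 15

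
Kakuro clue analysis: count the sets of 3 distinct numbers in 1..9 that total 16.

8

3 distinct digits from 1–9 sum between 6 and 24.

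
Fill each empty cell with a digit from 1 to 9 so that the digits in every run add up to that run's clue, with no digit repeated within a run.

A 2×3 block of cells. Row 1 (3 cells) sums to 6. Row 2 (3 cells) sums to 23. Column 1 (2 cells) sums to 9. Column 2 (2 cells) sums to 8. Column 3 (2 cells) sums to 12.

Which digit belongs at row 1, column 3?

3

6 in 3 cells must be {1,2,3}; 23 in 3 cells must be {6,8,9}.
The 6 across and the 12 down share only 3, so (1,3) = 3.
The 23 across and the 8 down share only 6, so (2,2) = 6.
(2,3) = 12 − 3 = 9 completes the 12 down.
(1,2) = 8 − 6 = 2 completes the 8 down.
(2,1) = 23 − 15 = 8 completes the 23 across.
(1,1) = 6 − 5 = 1 completes the 6 across.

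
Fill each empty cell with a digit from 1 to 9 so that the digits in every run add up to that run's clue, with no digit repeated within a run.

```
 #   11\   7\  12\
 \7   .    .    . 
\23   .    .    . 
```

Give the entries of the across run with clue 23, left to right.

7 in 3 cells must be {1,2,4}; 23 in 3 cells must be {6,8,9}.
The 7 across and the 12 down share only 4, so R1C3 = 4.
The 23 across and the 7 down share only 6, so R2C2 = 6.
R2C3 = 12 − 4 = 8 completes the 12 down.
R1C1 = 2: the only remaining digit allowed by both the 7 across and the 11 down.
R1C2 = 7 − 6 = 1 completes the 7 across.
R2C1 = 23 − 14 = 9 completes the 23 across.

9, 6, 8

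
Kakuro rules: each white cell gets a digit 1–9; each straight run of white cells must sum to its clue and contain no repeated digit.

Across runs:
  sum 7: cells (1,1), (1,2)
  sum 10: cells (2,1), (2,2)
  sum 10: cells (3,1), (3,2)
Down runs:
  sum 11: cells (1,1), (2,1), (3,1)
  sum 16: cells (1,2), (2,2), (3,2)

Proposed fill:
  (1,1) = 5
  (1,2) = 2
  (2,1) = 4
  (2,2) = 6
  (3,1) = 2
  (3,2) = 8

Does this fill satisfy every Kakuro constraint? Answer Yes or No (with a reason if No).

Across: 5+2=7; 4+6=10; 2+8=10. Down: 5+4+2=11; 2+6+8=16. No digit repeats within any run.

Yes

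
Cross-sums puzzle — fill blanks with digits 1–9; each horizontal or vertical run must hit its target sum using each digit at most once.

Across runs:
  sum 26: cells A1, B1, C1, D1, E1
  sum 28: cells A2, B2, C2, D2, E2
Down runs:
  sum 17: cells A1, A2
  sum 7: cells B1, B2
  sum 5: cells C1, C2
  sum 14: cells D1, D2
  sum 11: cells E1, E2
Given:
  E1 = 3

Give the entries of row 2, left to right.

17 in 2 cells must be {8,9}.
E2 = 11 − 3 = 8 completes the 11 down.
Given what's placed, A2 must be 9 to fit the 28 across and 17 down.
A1 = 17 − 9 = 8 completes the 17 down.
Nothing is forced directly, so branch on D2, whose candidates are 5 or 6. If D2 = 6: then D1 would have to be in {1,2,4,5,6,7,9} for the 26 across but in {8} for the 14 down — contradiction. So D2 = 5.
D1 = 14 − 5 = 9 completes the 14 down.
Nothing is forced directly, so branch on B2, whose candidates are 2 or 4. If B2 = 4: then B1 would have to be in {1,2,4,5} for the 26 across but in {3} for the 7 down — contradiction. So B2 = 2.
B1 = 7 − 2 = 5 completes the 7 down.
C1 = 26 − 25 = 1 completes the 26 across.
C2 = 28 − 24 = 4 completes the 28 across.

9, 2, 4, 5, 8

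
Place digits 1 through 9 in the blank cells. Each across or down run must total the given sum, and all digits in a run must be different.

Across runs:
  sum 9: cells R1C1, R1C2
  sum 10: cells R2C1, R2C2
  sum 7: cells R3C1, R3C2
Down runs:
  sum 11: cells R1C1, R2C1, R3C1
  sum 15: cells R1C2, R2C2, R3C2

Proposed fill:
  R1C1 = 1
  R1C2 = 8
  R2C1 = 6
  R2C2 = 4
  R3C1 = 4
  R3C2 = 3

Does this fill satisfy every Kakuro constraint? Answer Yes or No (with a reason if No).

Yes

Across: 1+8=9; 6+4=10; 4+3=7. Down: 1+6+4=11; 8+4+3=15. No digit repeats within any run.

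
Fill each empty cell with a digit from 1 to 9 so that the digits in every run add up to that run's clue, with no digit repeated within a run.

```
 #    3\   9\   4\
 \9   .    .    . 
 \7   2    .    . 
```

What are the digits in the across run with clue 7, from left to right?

7 in 3 cells must be {1,2,4}; 3 in 2 cells must be {1,2}; 4 in 2 cells must be {1,3}.
R1C1 = 3 − 2 = 1 completes the 3 down.
R1C3 = 3: the only remaining digit allowed by both the 9 across and the 4 down.
R2C3 = 4 − 3 = 1 completes the 4 down.
R1C2 = 9 − 4 = 5 completes the 9 across.
R2C2 = 7 − 3 = 4 completes the 7 across.

2 4 1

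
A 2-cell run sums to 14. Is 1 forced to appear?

Counterexample: {5,9} sums to 14 without using 1.

No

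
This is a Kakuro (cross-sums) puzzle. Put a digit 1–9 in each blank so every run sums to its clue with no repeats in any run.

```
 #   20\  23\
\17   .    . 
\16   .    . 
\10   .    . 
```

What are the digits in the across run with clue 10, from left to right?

17 in 2 cells must be {8,9}; 16 in 2 cells must be {7,9}; 23 in 3 cells must be {6,8,9}.
The 16 across and the 23 down share only 9, so R2C2 = 9.
Given what's placed, R1C2 must be 8 to fit the 17 across and 23 down.
R2C1 = 16 − 9 = 7 completes the 16 across.
R3C2 = 23 − 17 = 6 completes the 23 down.
R1C1 = 17 − 8 = 9 completes the 17 across.
R3C1 = 10 − 6 = 4 completes the 10 across.

4, 6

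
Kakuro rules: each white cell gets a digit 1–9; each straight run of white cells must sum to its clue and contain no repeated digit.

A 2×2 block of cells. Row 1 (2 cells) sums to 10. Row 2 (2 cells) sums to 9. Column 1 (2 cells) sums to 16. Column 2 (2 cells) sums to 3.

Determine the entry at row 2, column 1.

7

16 in 2 cells must be {7,9}; 3 in 2 cells must be {1,2}.
The 9 across and the 16 down share only 7, so (2,1) = 7.
(2,2) = 9 − 7 = 2 completes the 9 across.
(1,1) = 16 − 7 = 9 completes the 16 down.
(1,2) = 10 − 9 = 1 completes the 10 across.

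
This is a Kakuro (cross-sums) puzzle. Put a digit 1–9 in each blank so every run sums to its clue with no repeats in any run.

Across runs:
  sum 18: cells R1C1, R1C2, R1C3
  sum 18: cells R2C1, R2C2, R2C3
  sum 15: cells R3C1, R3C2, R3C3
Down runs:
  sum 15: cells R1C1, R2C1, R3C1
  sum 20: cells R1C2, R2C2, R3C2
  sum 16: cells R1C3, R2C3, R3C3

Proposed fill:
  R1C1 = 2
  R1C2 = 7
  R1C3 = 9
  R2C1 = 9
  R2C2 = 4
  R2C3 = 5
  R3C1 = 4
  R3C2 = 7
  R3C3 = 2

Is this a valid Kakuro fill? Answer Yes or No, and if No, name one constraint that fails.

No — the down run R1C2–R3C2 sums to 18, not 20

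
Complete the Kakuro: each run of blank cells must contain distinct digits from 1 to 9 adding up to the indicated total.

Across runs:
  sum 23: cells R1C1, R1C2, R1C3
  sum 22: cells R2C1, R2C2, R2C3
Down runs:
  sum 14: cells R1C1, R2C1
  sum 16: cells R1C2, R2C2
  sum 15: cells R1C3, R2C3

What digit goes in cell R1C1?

23 in 3 cells must be {6,8,9}; 16 in 2 cells must be {7,9}.
The 23 across and the 16 down share only 9, so R1C2 = 9.
R2C2 = 16 − 9 = 7 completes the 16 down.
Nothing is forced directly, so branch on R2C1, whose candidates are 6 or 9. If R2C1 = 9: then R1C1 would have to be in {6,8} for the 23 across but in {5} for the 14 down — contradiction. So R2C1 = 6.
R1C1 = 14 − 6 = 8 completes the 14 down.
R1C3 = 23 − 17 = 6 completes the 23 across.
R2C3 = 22 − 13 = 9 completes the 22 across.

8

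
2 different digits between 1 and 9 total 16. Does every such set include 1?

The only way to make 16 from 2 distinct digits is {7,9}, which does not contain 1.

No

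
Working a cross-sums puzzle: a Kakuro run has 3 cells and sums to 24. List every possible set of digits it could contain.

3 distinct digits from 1–9 sum between 6 and 24.
Only one set works: {7,8,9}.

{7,8,9}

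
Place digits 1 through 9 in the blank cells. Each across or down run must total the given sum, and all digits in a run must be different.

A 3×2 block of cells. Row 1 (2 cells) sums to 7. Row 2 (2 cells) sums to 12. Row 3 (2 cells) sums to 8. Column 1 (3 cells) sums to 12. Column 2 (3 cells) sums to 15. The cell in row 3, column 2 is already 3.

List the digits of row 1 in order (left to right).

3, 4

(3,1) = 8 − 3 = 5 completes the 8 across.
No cell is forced outright now. (1,2) can only be 4 or 5 (the digits allowed by both its 7 across and its 15 down). If (1,2) = 5: then (1,1) would have to be in {2} for the 7 across but in {1,3,4,6} for the 12 down — contradiction. So (1,2) = 4.
(1,1) = 7 − 4 = 3 completes the 7 across.
(2,1) = 12 − 8 = 4 completes the 12 down.
(2,2) = 12 − 4 = 8 completes the 12 across.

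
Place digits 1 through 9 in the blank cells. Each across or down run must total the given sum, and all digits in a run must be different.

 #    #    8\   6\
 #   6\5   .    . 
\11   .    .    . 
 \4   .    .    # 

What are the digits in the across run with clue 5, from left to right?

4 in 2 cells must be {1,3}.
The 4 across and the 6 down share only 1, so R3C1 = 1.
R3C2 = 4 − 1 = 3 completes the 4 across.
R2C1 = 6 − 1 = 5 completes the 6 down.
R2C2 = 4: the only remaining digit allowed by both the 11 across and the 8 down.
R2C3 = 11 − 9 = 2 completes the 11 across.
R1C2 = 8 − 7 = 1 completes the 8 down.
R1C3 = 5 − 1 = 4 completes the 5 across.

1 4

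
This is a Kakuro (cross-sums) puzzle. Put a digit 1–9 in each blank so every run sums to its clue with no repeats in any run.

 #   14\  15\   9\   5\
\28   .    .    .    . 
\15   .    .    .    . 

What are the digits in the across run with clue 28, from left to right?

Only 4 fits R1C4 under both its across sum 28 and down sum 5.
R2C4 = 5 − 4 = 1 completes the 5 down.
Nothing is forced directly, so branch on R1C1, whose candidates are 8 or 9. If R1C1 = 8: that forces R1C3 = 7, R2C1 = 6, after which R2C2 would have to be in {3,5} for the 15 across but in {6,7,8,9} for the 15 down — contradiction. So R1C1 = 9.
R2C1 = 14 − 9 = 5 completes the 14 down.
No cell is forced outright now. R2C2 can only be 6 or 7 (the digits allowed by both its 15 across and its 15 down). If R2C2 = 6: then R1C2 would have to be in {7,8} for the 28 across but in {9} for the 15 down — contradiction. So R2C2 = 7.
R1C2 = 15 − 7 = 8 completes the 15 down.
R1C3 = 28 − 21 = 7 completes the 28 across.
R2C3 = 15 − 13 = 2 completes the 15 across.

9 8 7 4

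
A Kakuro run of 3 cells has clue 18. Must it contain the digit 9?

Counterexample: {3,7,8} sums to 18 without using 9.

No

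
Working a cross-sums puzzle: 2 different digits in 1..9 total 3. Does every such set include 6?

No

The only way to make 3 from 2 distinct digits is {1,2}, which does not contain 6.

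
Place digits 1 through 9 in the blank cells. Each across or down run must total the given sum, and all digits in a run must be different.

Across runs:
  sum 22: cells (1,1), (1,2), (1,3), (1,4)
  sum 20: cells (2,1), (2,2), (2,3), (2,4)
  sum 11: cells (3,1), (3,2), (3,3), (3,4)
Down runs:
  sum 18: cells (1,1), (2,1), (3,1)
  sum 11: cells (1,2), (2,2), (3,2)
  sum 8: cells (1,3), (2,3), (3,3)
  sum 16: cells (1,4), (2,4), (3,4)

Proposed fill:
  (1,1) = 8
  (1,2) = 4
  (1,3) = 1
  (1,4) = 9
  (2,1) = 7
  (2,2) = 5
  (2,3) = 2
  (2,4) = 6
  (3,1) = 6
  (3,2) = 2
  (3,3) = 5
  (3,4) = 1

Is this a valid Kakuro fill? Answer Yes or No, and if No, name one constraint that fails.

No — the across run (3,1)–(3,4) sums to 14, not 11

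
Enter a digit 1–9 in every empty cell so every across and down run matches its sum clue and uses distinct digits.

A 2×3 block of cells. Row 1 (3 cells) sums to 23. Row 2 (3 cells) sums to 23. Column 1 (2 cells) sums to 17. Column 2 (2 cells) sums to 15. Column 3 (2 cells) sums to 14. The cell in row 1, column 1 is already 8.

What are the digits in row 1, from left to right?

8 9 6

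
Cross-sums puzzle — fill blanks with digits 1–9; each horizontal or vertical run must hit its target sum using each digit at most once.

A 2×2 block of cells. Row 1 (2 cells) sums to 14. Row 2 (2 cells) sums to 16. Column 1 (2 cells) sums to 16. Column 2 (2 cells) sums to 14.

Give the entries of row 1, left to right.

9 5

16 in 2 cells must be {7,9}.
The 14 across and the 16 down share only 9, so (1,1) = 9.
(1,2) = 14 − 9 = 5 completes the 14 across.
(2,1) = 16 − 9 = 7 completes the 16 down.
(2,2) = 16 − 7 = 9 completes the 16 across.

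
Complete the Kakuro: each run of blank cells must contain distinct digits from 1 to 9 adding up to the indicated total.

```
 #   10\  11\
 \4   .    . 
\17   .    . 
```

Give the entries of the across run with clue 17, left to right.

9, 8

4 in 2 cells must be {1,3}; 17 in 2 cells must be {8,9}.
The 4 across and the 11 down share only 3, so R1C2 = 3.
R2C2 = 11 − 3 = 8 completes the 11 down.
R1C1 = 4 − 3 = 1 completes the 4 across.
R2C1 = 17 − 8 = 9 completes the 17 across.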